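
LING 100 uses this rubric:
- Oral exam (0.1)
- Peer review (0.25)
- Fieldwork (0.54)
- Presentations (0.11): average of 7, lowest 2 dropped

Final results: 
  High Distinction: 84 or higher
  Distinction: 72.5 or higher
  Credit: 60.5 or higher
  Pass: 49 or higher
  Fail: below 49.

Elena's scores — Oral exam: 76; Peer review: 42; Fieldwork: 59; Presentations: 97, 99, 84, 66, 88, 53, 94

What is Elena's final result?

Presentations: drop 53, 66 → average of remaining 5 = 462/5 = 92.4
Weighted total:
  Oral exam 76 × 0.1 = 7.6
  Peer review 42 × 0.25 = 10.5
  Fieldwork 59 × 0.54 = 31.86
  Presentations 92.4 × 0.11 = 10.164
Sum = 60.124
60.124 is ≥ 49 and < 60.5 → Pass

Pass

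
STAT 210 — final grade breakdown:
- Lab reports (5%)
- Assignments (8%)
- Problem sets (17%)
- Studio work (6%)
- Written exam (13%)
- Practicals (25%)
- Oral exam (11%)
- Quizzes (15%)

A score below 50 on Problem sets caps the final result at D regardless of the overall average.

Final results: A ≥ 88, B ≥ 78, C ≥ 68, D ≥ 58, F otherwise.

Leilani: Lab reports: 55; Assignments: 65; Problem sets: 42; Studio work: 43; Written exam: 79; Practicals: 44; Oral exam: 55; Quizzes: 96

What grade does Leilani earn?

Problem sets score 42 < 50: minimum not met.
Weighted total:
  Lab reports 55 × 0.05 = 2.75
  Assignments 65 × 0.08 = 5.2
  Problem sets 42 × 0.17 = 7.14
  Studio work 43 × 0.06 = 2.58
  Written exam 79 × 0.13 = 10.27
  Practicals 44 × 0.25 = 11
  Oral exam 55 × 0.11 = 6.05
  Quizzes 96 × 0.15 = 14.4
Sum = 59.39
59.39 would be D; cap at D applies → D.

D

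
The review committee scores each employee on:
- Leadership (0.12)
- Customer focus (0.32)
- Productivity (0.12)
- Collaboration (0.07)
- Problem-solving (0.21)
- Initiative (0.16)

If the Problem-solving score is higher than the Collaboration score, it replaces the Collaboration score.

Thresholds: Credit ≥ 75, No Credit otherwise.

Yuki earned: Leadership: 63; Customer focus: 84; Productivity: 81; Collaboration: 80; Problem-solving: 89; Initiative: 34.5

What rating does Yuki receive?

Problem-solving (89) > Collaboration (80), so Collaboration counts as 89.
Weighted total:
  Leadership 63 × 0.12 = 7.56
  Customer focus 84 × 0.32 = 26.88
  Productivity 81 × 0.12 = 9.72
  Collaboration 89 × 0.07 = 6.23
  Problem-solving 89 × 0.21 = 18.69
  Initiative 34.5 × 0.16 = 5.52
Sum = 74.6
74.6 < 75 → No Credit

No Credit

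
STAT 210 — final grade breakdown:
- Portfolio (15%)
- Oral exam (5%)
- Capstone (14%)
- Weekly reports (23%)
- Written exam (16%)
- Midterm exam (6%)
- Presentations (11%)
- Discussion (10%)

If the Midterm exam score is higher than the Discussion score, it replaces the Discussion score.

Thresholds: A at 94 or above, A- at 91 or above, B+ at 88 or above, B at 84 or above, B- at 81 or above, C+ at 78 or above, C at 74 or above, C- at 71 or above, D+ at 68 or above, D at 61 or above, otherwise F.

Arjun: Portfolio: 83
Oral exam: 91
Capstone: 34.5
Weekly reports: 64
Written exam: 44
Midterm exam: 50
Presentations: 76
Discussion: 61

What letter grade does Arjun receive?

D

Midterm exam (50) ≤ Discussion (61), so Discussion stays at 61.
Weighted total:
  Portfolio 83 × 0.15 = 12.45
  Oral exam 91 × 0.05 = 4.55
  Capstone 34.5 × 0.14 = 4.83
  Weekly reports 64 × 0.23 = 14.72
  Written exam 44 × 0.16 = 7.04
  Midterm exam 50 × 0.06 = 3
  Presentations 76 × 0.11 = 8.36
  Discussion 61 × 0.1 = 6.1
Sum = 61.05
61.05 is ≥ 61 and < 68 → D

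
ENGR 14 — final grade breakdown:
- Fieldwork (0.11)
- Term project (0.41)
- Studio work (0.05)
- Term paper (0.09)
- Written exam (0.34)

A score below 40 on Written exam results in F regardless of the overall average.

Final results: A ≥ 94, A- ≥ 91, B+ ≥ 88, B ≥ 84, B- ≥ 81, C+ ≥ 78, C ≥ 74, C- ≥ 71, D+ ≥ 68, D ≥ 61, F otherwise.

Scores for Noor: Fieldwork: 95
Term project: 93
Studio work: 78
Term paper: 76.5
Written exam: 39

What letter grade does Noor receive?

F

Written exam score 39 < 40: minimum not met.
Weighted total:
  Fieldwork 95 × 0.11 = 10.45
  Term project 93 × 0.41 = 38.13
  Studio work 78 × 0.05 = 3.9
  Term paper 76.5 × 0.09 = 6.885
  Written exam 39 × 0.34 = 13.26
Sum = 72.625
Because the Written exam minimum was not met, the result is F.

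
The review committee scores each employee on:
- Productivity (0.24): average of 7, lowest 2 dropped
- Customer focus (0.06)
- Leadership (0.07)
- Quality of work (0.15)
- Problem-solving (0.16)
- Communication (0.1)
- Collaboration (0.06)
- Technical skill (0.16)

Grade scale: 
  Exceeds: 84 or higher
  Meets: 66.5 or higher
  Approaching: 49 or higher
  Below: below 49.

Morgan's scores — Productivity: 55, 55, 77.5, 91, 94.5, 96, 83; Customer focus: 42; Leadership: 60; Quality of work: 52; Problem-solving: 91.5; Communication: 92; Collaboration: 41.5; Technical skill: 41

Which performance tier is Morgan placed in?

Productivity: drop 55, 55 → average of remaining 5 = 442/5 = 88.4
Weighted total:
  Productivity 88.4 × 0.24 = 21.216
  Customer focus 42 × 0.06 = 2.52
  Leadership 60 × 0.07 = 4.2
  Quality of work 52 × 0.15 = 7.8
  Problem-solving 91.5 × 0.16 = 14.64
  Communication 92 × 0.1 = 9.2
  Collaboration 41.5 × 0.06 = 2.49
  Technical skill 41 × 0.16 = 6.56
Sum = 68.626
68.626 is ≥ 66.5 and < 84 → Meets

Meets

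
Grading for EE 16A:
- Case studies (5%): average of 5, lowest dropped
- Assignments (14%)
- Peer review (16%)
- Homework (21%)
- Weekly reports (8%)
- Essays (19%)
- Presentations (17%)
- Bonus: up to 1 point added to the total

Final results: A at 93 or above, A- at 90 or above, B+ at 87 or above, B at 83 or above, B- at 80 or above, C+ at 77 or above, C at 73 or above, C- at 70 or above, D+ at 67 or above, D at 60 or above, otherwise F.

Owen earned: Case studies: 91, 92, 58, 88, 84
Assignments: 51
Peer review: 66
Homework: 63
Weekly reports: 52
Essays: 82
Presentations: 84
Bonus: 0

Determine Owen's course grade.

Case studies: drop 58 → average of remaining 4 = 355/4 = 88.75
Weighted total:
  Case studies 88.75 × 0.05 = 4.4375
  Assignments 51 × 0.14 = 7.14
  Peer review 66 × 0.16 = 10.56
  Homework 63 × 0.21 = 13.23
  Weekly reports 52 × 0.08 = 4.16
  Essays 82 × 0.19 = 15.58
  Presentations 84 × 0.17 = 14.28
Sum = 69.3875
Bonus: 69.3875 + 0 = 69.3875
69.3875 is ≥ 67 and < 70 → D+

D+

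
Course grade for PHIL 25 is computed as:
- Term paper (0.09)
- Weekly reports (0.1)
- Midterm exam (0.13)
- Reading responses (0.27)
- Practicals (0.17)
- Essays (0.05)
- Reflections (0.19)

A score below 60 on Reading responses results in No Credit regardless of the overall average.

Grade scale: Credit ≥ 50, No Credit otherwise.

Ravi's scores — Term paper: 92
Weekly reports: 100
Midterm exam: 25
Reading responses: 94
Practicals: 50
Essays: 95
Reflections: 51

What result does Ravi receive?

Credit

Reading responses score 94 ≥ 60: minimum met.
Weighted total:
  Term paper 92 × 0.09 = 8.28
  Weekly reports 100 × 0.1 = 10
  Midterm exam 25 × 0.13 = 3.25
  Reading responses 94 × 0.27 = 25.38
  Practicals 50 × 0.17 = 8.5
  Essays 95 × 0.05 = 4.75
  Reflections 51 × 0.19 = 9.69
Sum = 69.85
69.85 ≥ 50 → Credit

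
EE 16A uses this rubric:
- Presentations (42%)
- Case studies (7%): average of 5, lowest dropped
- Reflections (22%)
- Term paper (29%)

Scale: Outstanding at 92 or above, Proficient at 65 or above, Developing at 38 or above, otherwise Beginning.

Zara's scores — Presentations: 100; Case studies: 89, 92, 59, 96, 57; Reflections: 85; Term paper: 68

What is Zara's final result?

Case studies: drop 57 → average of remaining 4 = 336/4 = 84
Weighted total:
  Presentations 100 × 0.42 = 42
  Case studies 84 × 0.07 = 5.88
  Reflections 85 × 0.22 = 18.7
  Term paper 68 × 0.29 = 19.72
Sum = 86.3
86.3 is ≥ 65 and < 92 → Proficient

Proficient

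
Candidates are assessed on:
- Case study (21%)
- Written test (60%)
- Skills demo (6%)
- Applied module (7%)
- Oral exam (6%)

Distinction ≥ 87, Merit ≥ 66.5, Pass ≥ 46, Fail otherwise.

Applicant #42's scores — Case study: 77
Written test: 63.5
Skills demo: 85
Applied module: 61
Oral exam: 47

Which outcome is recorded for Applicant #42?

Pass

Weighted total:
  Case study 77 × 0.21 = 16.17
  Written test 63.5 × 0.6 = 38.1
  Skills demo 85 × 0.06 = 5.1
  Applied module 61 × 0.07 = 4.27
  Oral exam 47 × 0.06 = 2.82
Sum = 66.46
66.46 is ≥ 46 and < 66.5 → Pass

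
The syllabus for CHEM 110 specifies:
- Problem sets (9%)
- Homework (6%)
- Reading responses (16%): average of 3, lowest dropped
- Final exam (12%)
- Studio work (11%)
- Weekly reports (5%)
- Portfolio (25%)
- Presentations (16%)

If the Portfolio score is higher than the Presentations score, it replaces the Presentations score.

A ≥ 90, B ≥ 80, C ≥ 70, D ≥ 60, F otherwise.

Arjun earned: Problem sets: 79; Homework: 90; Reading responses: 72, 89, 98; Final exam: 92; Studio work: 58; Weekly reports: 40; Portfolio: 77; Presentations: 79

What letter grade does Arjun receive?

Reading responses: drop 72 → average of remaining 2 = 187/2 = 93.5
Portfolio (77) ≤ Presentations (79), so Presentations stays at 79.
Weighted total:
  Problem sets 79 × 0.09 = 7.11
  Homework 90 × 0.06 = 5.4
  Reading responses 93.5 × 0.16 = 14.96
  Final exam 92 × 0.12 = 11.04
  Studio work 58 × 0.11 = 6.38
  Weekly reports 40 × 0.05 = 2
  Portfolio 77 × 0.25 = 19.25
  Presentations 79 × 0.16 = 12.64
Sum = 78.78
78.78 is ≥ 70 and < 80 → C

C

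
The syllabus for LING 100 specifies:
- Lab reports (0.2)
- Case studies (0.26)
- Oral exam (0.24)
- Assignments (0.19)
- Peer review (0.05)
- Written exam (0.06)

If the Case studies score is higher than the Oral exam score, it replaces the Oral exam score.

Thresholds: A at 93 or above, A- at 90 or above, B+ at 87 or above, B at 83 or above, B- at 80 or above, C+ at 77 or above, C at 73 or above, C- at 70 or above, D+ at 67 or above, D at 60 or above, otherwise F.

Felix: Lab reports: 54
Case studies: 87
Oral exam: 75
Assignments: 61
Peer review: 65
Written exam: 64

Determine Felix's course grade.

Case studies (87) > Oral exam (75), so Oral exam counts as 87.
Weighted total:
  Lab reports 54 × 0.2 = 10.8
  Case studies 87 × 0.26 = 22.62
  Oral exam 87 × 0.24 = 20.88
  Assignments 61 × 0.19 = 11.59
  Peer review 65 × 0.05 = 3.25
  Written exam 64 × 0.06 = 3.84
Sum = 72.98
72.98 is ≥ 70 and < 73 → C-

C-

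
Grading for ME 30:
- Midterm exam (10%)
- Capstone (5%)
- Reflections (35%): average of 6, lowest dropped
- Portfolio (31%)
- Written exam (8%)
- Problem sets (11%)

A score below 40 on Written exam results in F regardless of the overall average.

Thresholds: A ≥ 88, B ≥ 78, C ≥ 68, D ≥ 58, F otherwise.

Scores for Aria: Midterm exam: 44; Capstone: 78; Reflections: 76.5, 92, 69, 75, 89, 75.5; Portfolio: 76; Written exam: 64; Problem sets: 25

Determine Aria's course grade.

Reflections: drop 69 → average of remaining 5 = 408/5 = 81.6
Written exam score 64 ≥ 40: minimum met.
Weighted total:
  Midterm exam 44 × 0.1 = 4.4
  Capstone 78 × 0.05 = 3.9
  Reflections 81.6 × 0.35 = 28.56
  Portfolio 76 × 0.31 = 23.56
  Written exam 64 × 0.08 = 5.12
  Problem sets 25 × 0.11 = 2.75
Sum = 68.29
68.29 is ≥ 68 and < 78 → C

C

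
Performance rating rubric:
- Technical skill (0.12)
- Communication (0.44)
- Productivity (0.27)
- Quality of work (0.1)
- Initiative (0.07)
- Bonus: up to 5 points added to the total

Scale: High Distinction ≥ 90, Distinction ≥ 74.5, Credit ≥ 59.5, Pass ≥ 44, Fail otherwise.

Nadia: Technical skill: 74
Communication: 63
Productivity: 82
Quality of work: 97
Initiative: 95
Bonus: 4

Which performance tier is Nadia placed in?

Weighted total:
  Technical skill 74 × 0.12 = 8.88
  Communication 63 × 0.44 = 27.72
  Productivity 82 × 0.27 = 22.14
  Quality of work 97 × 0.1 = 9.7
  Initiative 95 × 0.07 = 6.65
Sum = 75.09
Bonus: 75.09 + 4 = 79.09
79.09 is ≥ 74.5 and < 90 → Distinction

Distinction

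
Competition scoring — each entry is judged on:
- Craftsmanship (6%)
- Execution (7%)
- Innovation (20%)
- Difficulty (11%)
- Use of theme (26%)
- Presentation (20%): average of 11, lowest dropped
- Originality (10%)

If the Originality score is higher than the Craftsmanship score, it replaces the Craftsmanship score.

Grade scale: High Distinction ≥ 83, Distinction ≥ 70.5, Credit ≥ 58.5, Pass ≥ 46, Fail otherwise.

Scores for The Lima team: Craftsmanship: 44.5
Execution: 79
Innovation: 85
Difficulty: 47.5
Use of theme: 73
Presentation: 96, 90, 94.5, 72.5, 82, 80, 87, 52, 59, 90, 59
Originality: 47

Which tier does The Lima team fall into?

Presentation: drop 52 → average of remaining 10 = 810/10 = 81
Originality (47) > Craftsmanship (44.5), so Craftsmanship counts as 47.
Weighted total:
  Craftsmanship 47 × 0.06 = 2.82
  Execution 79 × 0.07 = 5.53
  Innovation 85 × 0.2 = 17
  Difficulty 47.5 × 0.11 = 5.225
  Use of theme 73 × 0.26 = 18.98
  Presentation 81 × 0.2 = 16.2
  Originality 47 × 0.1 = 4.7
Sum = 70.455
70.455 is ≥ 58.5 and < 70.5 → Credit

Credit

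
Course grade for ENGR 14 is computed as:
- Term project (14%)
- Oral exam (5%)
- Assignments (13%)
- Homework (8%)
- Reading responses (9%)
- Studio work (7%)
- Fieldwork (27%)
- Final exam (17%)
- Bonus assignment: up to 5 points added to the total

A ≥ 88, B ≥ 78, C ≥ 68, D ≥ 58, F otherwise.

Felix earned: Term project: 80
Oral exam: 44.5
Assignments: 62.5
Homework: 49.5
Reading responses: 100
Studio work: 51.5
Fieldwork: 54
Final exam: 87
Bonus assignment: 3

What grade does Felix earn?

C

Weighted total:
  Term project 80 × 0.14 = 11.2
  Oral exam 44.5 × 0.05 = 2.225
  Assignments 62.5 × 0.13 = 8.125
  Homework 49.5 × 0.08 = 3.96
  Reading responses 100 × 0.09 = 9
  Studio work 51.5 × 0.07 = 3.605
  Fieldwork 54 × 0.27 = 14.58
  Final exam 87 × 0.17 = 14.79
Sum = 67.485
Bonus assignment: 67.485 + 3 = 70.485
70.485 is ≥ 68 and < 78 → C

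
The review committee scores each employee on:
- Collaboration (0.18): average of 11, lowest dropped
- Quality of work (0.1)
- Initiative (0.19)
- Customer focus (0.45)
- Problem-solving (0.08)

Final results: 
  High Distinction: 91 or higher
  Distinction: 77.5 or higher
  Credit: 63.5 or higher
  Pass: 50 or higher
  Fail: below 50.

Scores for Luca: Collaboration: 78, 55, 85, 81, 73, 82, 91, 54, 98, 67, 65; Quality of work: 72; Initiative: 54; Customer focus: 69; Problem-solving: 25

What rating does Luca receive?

Collaboration: drop 54 → average of remaining 10 = 775/10 = 77.5
Weighted total:
  Collaboration 77.5 × 0.18 = 13.95
  Quality of work 72 × 0.1 = 7.2
  Initiative 54 × 0.19 = 10.26
  Customer focus 69 × 0.45 = 31.05
  Problem-solving 25 × 0.08 = 2
Sum = 64.46
64.46 is ≥ 63.5 and < 77.5 → Credit

Credit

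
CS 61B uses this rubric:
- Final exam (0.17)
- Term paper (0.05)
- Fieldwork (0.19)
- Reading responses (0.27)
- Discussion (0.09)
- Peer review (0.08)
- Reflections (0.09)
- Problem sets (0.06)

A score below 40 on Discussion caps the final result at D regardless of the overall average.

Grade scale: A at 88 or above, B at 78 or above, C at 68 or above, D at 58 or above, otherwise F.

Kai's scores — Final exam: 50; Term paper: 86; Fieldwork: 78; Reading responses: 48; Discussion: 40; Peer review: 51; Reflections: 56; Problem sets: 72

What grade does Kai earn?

Discussion score 40 ≥ 40: minimum met.
Weighted total:
  Final exam 50 × 0.17 = 8.5
  Term paper 86 × 0.05 = 4.3
  Fieldwork 78 × 0.19 = 14.82
  Reading responses 48 × 0.27 = 12.96
  Discussion 40 × 0.09 = 3.6
  Peer review 51 × 0.08 = 4.08
  Reflections 56 × 0.09 = 5.04
  Problem sets 72 × 0.06 = 4.32
Sum = 57.62
57.62 < 58 → F

F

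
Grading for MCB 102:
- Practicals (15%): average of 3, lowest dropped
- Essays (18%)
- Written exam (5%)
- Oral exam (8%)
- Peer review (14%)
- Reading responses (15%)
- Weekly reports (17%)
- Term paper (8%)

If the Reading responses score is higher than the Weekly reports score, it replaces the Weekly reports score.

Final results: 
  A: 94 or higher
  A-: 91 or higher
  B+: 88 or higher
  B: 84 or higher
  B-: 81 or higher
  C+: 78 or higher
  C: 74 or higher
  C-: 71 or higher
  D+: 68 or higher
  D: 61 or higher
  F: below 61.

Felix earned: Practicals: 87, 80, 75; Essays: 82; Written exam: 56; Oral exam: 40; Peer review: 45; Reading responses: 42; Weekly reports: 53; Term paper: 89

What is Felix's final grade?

Practicals: drop 75 → average of remaining 2 = 167/2 = 83.5
Reading responses (42) ≤ Weekly reports (53), so Weekly reports stays at 53.
Weighted total:
  Practicals 83.5 × 0.15 = 12.525
  Essays 82 × 0.18 = 14.76
  Written exam 56 × 0.05 = 2.8
  Oral exam 40 × 0.08 = 3.2
  Peer review 45 × 0.14 = 6.3
  Reading responses 42 × 0.15 = 6.3
  Weekly reports 53 × 0.17 = 9.01
  Term paper 89 × 0.08 = 7.12
Sum = 62.015
62.015 is ≥ 61 and < 68 → D

D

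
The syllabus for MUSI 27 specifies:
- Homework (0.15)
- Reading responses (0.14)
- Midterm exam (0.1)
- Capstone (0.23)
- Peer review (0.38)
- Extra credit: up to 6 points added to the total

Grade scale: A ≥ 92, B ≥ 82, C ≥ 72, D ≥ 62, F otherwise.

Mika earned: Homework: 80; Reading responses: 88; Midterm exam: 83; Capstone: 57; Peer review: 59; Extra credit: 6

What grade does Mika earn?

C

Weighted total:
  Homework 80 × 0.15 = 12
  Reading responses 88 × 0.14 = 12.32
  Midterm exam 83 × 0.1 = 8.3
  Capstone 57 × 0.23 = 13.11
  Peer review 59 × 0.38 = 22.42
Sum = 68.15
Extra credit: 68.15 + 6 = 74.15
74.15 is ≥ 72 and < 82 → C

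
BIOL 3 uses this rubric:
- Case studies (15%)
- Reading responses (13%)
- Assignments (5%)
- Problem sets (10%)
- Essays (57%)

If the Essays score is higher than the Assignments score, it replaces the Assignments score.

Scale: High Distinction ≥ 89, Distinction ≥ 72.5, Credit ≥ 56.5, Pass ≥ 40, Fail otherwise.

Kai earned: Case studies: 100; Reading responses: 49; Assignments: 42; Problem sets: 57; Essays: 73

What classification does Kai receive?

Credit

Essays (73) > Assignments (42), so Assignments counts as 73.
Weighted total:
  Case studies 100 × 0.15 = 15
  Reading responses 49 × 0.13 = 6.37
  Assignments 73 × 0.05 = 3.65
  Problem sets 57 × 0.1 = 5.7
  Essays 73 × 0.57 = 41.61
Sum = 72.33
72.33 is ≥ 56.5 and < 72.5 → Credit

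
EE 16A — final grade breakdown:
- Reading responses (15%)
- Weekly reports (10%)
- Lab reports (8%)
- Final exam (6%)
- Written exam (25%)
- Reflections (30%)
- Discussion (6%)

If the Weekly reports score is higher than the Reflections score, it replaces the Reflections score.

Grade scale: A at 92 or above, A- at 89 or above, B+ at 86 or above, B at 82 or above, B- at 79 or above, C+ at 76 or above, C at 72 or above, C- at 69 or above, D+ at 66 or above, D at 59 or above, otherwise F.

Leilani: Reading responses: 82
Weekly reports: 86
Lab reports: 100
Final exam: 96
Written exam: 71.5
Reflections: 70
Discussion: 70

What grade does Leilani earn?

Weekly reports (86) > Reflections (70), so Reflections counts as 86.
Weighted total:
  Reading responses 82 × 0.15 = 12.3
  Weekly reports 86 × 0.1 = 8.6
  Lab reports 100 × 0.08 = 8
  Final exam 96 × 0.06 = 5.76
  Written exam 71.5 × 0.25 = 17.875
  Reflections 86 × 0.3 = 25.8
  Discussion 70 × 0.06 = 4.2
Sum = 82.535
82.535 is ≥ 82 and < 86 → B

B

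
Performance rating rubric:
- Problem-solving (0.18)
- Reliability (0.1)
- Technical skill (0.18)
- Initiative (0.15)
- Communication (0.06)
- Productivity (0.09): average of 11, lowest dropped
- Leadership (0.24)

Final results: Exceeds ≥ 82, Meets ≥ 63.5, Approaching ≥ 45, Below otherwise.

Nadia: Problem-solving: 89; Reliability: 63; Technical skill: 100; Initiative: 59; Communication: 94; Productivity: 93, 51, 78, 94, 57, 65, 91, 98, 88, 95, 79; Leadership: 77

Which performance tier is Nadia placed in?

Productivity: drop 51 → average of remaining 10 = 838/10 = 83.8
Weighted total:
  Problem-solving 89 × 0.18 = 16.02
  Reliability 63 × 0.1 = 6.3
  Technical skill 100 × 0.18 = 18
  Initiative 59 × 0.15 = 8.85
  Communication 94 × 0.06 = 5.64
  Productivity 83.8 × 0.09 = 7.542
  Leadership 77 × 0.24 = 18.48
Sum = 80.832
80.832 is ≥ 63.5 and < 82 → Meets

Meets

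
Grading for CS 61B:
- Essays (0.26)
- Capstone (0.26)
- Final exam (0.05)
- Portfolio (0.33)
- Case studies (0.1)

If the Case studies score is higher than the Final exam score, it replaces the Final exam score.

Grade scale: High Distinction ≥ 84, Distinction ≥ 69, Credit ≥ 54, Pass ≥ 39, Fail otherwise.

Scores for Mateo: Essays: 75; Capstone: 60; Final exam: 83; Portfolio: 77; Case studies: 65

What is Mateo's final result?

Distinction

Case studies (65) ≤ Final exam (83), so Final exam stays at 83.
Weighted total:
  Essays 75 × 0.26 = 19.5
  Capstone 60 × 0.26 = 15.6
  Final exam 83 × 0.05 = 4.15
  Portfolio 77 × 0.33 = 25.41
  Case studies 65 × 0.1 = 6.5
Sum = 71.16
71.16 is ≥ 69 and < 84 → Distinction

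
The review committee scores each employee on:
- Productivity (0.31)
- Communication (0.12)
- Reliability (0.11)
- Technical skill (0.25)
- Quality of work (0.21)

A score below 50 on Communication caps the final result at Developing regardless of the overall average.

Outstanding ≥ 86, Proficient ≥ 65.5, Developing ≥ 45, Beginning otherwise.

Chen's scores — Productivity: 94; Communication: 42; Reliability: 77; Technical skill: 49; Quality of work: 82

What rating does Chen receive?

Communication score 42 < 50: minimum not met.
Weighted total:
  Productivity 94 × 0.31 = 29.14
  Communication 42 × 0.12 = 5.04
  Reliability 77 × 0.11 = 8.47
  Technical skill 49 × 0.25 = 12.25
  Quality of work 82 × 0.21 = 17.22
Sum = 72.12
72.12 would be Proficient; cap at Developing applies → Developing.

Developing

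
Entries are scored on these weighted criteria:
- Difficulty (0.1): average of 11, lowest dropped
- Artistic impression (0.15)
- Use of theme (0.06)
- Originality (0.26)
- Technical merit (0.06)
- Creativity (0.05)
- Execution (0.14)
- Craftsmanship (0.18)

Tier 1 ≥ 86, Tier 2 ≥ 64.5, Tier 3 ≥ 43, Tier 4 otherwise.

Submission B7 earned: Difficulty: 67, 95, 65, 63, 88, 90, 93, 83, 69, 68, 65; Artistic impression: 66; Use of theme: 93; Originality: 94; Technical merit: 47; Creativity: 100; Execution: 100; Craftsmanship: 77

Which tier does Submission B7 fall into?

Tier 2

Difficulty: drop 63 → average of remaining 10 = 783/10 = 78.3
Weighted total:
  Difficulty 78.3 × 0.1 = 7.83
  Artistic impression 66 × 0.15 = 9.9
  Use of theme 93 × 0.06 = 5.58
  Originality 94 × 0.26 = 24.44
  Technical merit 47 × 0.06 = 2.82
  Creativity 100 × 0.05 = 5
  Execution 100 × 0.14 = 14
  Craftsmanship 77 × 0.18 = 13.86
Sum = 83.43
83.43 is ≥ 64.5 and < 86 → Tier 2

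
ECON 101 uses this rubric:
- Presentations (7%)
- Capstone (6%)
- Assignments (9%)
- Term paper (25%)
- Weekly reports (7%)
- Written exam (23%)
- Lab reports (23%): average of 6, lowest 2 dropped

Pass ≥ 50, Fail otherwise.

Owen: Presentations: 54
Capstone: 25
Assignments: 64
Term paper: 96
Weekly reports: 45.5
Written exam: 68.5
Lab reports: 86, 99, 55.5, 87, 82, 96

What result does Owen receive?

Lab reports: drop 55.5, 82 → average of remaining 4 = 368/4 = 92
Weighted total:
  Presentations 54 × 0.07 = 3.78
  Capstone 25 × 0.06 = 1.5
  Assignments 64 × 0.09 = 5.76
  Term paper 96 × 0.25 = 24
  Weekly reports 45.5 × 0.07 = 3.185
  Written exam 68.5 × 0.23 = 15.755
  Lab reports 92 × 0.23 = 21.16
Sum = 75.14
75.14 ≥ 50 → Pass

Pass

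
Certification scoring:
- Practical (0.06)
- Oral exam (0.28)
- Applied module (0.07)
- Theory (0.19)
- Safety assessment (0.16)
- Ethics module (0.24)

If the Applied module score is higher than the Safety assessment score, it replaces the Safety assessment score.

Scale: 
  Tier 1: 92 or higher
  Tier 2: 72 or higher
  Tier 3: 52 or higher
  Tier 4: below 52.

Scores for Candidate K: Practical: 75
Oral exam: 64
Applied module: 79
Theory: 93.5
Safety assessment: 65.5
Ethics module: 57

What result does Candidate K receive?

Applied module (79) > Safety assessment (65.5), so Safety assessment counts as 79.
Weighted total:
  Practical 75 × 0.06 = 4.5
  Oral exam 64 × 0.28 = 17.92
  Applied module 79 × 0.07 = 5.53
  Theory 93.5 × 0.19 = 17.765
  Safety assessment 79 × 0.16 = 12.64
  Ethics module 57 × 0.24 = 13.68
Sum = 72.035
72.035 is ≥ 72 and < 92 → Tier 2

Tier 2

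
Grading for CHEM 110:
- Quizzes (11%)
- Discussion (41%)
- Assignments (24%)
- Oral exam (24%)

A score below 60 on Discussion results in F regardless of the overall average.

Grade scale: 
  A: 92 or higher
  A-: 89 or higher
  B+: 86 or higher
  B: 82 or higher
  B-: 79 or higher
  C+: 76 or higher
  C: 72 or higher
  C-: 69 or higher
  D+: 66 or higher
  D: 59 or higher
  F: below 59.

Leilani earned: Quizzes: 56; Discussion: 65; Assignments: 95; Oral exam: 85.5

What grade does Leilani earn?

C+

Discussion score 65 ≥ 60: minimum met.
Weighted total:
  Quizzes 56 × 0.11 = 6.16
  Discussion 65 × 0.41 = 26.65
  Assignments 95 × 0.24 = 22.8
  Oral exam 85.5 × 0.24 = 20.52
Sum = 76.13
76.13 is ≥ 76 and < 79 → C+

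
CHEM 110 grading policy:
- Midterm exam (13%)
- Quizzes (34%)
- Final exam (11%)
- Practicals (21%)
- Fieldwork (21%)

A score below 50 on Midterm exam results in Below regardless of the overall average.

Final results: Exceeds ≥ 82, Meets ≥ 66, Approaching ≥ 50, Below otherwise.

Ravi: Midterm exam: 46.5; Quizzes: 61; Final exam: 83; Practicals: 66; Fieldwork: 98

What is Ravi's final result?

Below

Midterm exam score 46.5 < 50: minimum not met.
Weighted total:
  Midterm exam 46.5 × 0.13 = 6.045
  Quizzes 61 × 0.34 = 20.74
  Final exam 83 × 0.11 = 9.13
  Practicals 66 × 0.21 = 13.86
  Fieldwork 98 × 0.21 = 20.58
Sum = 70.355
Because the Midterm exam minimum was not met, the result is Below.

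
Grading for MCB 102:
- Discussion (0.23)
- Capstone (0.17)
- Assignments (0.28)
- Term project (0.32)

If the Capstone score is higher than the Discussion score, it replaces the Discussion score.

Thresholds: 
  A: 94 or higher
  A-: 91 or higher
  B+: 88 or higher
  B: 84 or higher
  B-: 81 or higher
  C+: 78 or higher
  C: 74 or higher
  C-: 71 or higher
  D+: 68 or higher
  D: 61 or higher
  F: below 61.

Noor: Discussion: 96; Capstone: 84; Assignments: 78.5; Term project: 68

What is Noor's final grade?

C+

Capstone (84) ≤ Discussion (96), so Discussion stays at 96.
Weighted total:
  Discussion 96 × 0.23 = 22.08
  Capstone 84 × 0.17 = 14.28
  Assignments 78.5 × 0.28 = 21.98
  Term project 68 × 0.32 = 21.76
Sum = 80.1
80.1 is ≥ 78 and < 81 → C+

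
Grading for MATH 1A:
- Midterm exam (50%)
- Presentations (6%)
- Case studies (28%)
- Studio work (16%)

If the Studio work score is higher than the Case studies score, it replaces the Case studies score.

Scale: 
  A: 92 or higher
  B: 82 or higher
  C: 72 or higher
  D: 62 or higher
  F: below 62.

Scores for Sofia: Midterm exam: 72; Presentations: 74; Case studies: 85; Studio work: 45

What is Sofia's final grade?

D

Studio work (45) ≤ Case studies (85), so Case studies stays at 85.
Weighted total:
  Midterm exam 72 × 0.5 = 36
  Presentations 74 × 0.06 = 4.44
  Case studies 85 × 0.28 = 23.8
  Studio work 45 × 0.16 = 7.2
Sum = 71.44
71.44 is ≥ 62 and < 72 → D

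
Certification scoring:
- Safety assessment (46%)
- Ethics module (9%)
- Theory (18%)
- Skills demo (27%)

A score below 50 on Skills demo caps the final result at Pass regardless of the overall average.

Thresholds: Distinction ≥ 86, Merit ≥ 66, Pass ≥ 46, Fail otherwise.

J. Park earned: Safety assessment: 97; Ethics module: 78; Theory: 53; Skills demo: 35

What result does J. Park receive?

Pass

Skills demo score 35 < 50: minimum not met.
Weighted total:
  Safety assessment 97 × 0.46 = 44.62
  Ethics module 78 × 0.09 = 7.02
  Theory 53 × 0.18 = 9.54
  Skills demo 35 × 0.27 = 9.45
Sum = 70.63
70.63 would be Merit; cap at Pass applies → Pass.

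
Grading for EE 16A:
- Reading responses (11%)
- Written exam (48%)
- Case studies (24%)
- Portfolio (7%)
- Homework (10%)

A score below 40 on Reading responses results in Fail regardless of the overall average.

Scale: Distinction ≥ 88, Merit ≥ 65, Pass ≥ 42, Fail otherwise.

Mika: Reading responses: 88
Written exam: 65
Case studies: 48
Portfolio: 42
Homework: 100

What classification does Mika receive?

Reading responses score 88 ≥ 40: minimum met.
Weighted total:
  Reading responses 88 × 0.11 = 9.68
  Written exam 65 × 0.48 = 31.2
  Case studies 48 × 0.24 = 11.52
  Portfolio 42 × 0.07 = 2.94
  Homework 100 × 0.1 = 10
Sum = 65.34
65.34 is ≥ 65 and < 88 → Merit

Merit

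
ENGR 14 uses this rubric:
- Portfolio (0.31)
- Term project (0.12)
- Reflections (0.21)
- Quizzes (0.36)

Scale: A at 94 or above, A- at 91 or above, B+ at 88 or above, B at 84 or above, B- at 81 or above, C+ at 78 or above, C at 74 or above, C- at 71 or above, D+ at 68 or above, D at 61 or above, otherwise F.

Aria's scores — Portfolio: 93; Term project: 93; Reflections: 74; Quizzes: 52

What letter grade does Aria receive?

C

Weighted total:
  Portfolio 93 × 0.31 = 28.83
  Term project 93 × 0.12 = 11.16
  Reflections 74 × 0.21 = 15.54
  Quizzes 52 × 0.36 = 18.72
Sum = 74.25
74.25 is ≥ 74 and < 78 → C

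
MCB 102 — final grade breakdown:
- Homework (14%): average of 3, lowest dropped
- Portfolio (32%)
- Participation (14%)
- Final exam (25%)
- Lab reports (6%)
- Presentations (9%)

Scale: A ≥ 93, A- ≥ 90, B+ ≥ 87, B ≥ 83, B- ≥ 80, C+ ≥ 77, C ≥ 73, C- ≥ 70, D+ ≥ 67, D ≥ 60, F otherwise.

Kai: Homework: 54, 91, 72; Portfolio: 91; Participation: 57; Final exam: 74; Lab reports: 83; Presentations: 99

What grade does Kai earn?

B-

Homework: drop 54 → average of remaining 2 = 163/2 = 81.5
Weighted total:
  Homework 81.5 × 0.14 = 11.41
  Portfolio 91 × 0.32 = 29.12
  Participation 57 × 0.14 = 7.98
  Final exam 74 × 0.25 = 18.5
  Lab reports 83 × 0.06 = 4.98
  Presentations 99 × 0.09 = 8.91
Sum = 80.9
80.9 is ≥ 80 and < 83 → B-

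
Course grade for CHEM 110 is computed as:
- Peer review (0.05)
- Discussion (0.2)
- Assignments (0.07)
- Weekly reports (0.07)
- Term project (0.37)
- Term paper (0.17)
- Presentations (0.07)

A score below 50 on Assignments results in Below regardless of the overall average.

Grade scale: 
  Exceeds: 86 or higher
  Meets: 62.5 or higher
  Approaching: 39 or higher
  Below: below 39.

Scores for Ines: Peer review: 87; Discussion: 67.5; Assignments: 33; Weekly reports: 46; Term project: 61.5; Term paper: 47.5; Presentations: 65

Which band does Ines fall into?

Below

Assignments score 33 < 50: minimum not met.
Weighted total:
  Peer review 87 × 0.05 = 4.35
  Discussion 67.5 × 0.2 = 13.5
  Assignments 33 × 0.07 = 2.31
  Weekly reports 46 × 0.07 = 3.22
  Term project 61.5 × 0.37 = 22.755
  Term paper 47.5 × 0.17 = 8.075
  Presentations 65 × 0.07 = 4.55
Sum = 58.76
Because the Assignments minimum was not met, the result is Below.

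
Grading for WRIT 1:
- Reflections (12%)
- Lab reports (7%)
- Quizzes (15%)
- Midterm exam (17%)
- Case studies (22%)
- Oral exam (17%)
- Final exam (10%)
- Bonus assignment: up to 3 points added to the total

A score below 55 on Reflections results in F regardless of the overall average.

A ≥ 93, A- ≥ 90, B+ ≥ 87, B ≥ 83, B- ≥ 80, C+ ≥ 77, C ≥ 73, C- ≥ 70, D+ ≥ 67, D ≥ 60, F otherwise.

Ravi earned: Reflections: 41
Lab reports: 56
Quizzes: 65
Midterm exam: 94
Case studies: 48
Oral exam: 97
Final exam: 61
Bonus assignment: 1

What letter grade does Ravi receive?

F

Reflections score 41 < 55: minimum not met.
Weighted total:
  Reflections 41 × 0.12 = 4.92
  Lab reports 56 × 0.07 = 3.92
  Quizzes 65 × 0.15 = 9.75
  Midterm exam 94 × 0.17 = 15.98
  Case studies 48 × 0.22 = 10.56
  Oral exam 97 × 0.17 = 16.49
  Final exam 61 × 0.1 = 6.1
Sum = 67.72
Bonus assignment: 67.72 + 1 = 68.72
Because the Reflections minimum was not met, the result is F.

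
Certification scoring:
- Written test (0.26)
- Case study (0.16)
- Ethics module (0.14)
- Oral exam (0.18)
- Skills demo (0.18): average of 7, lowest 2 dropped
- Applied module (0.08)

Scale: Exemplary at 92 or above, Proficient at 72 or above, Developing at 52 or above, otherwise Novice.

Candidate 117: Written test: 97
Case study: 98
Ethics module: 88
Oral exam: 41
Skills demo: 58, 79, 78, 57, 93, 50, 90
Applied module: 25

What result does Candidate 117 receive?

Skills demo: drop 50, 57 → average of remaining 5 = 398/5 = 79.6
Weighted total:
  Written test 97 × 0.26 = 25.22
  Case study 98 × 0.16 = 15.68
  Ethics module 88 × 0.14 = 12.32
  Oral exam 41 × 0.18 = 7.38
  Skills demo 79.6 × 0.18 = 14.328
  Applied module 25 × 0.08 = 2
Sum = 76.928
76.928 is ≥ 72 and < 92 → Proficient

Proficient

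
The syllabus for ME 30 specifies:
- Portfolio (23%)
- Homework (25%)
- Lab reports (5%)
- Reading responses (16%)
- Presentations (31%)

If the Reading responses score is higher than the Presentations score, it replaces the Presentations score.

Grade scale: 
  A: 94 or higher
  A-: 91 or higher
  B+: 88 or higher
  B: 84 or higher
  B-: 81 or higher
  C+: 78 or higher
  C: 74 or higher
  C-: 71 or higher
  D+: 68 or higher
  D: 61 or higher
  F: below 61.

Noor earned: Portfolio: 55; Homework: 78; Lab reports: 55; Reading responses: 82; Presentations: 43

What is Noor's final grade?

Reading responses (82) > Presentations (43), so Presentations counts as 82.
Weighted total:
  Portfolio 55 × 0.23 = 12.65
  Homework 78 × 0.25 = 19.5
  Lab reports 55 × 0.05 = 2.75
  Reading responses 82 × 0.16 = 13.12
  Presentations 82 × 0.31 = 25.42
Sum = 73.44
73.44 is ≥ 71 and < 74 → C-

C-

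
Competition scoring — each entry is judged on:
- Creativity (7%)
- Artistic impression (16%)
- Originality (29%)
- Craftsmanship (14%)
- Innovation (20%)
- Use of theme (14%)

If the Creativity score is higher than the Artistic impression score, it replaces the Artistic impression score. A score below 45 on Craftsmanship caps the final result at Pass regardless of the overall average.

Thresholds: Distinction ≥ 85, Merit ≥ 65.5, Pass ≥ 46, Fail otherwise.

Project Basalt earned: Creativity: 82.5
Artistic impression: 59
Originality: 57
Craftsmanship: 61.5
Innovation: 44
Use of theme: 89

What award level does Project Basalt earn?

Pass

Creativity (82.5) > Artistic impression (59), so Artistic impression counts as 82.5.
Craftsmanship score 61.5 ≥ 45: minimum met.
Weighted total:
  Creativity 82.5 × 0.07 = 5.775
  Artistic impression 82.5 × 0.16 = 13.2
  Originality 57 × 0.29 = 16.53
  Craftsmanship 61.5 × 0.14 = 8.61
  Innovation 44 × 0.2 = 8.8
  Use of theme 89 × 0.14 = 12.46
Sum = 65.375
65.375 is ≥ 46 and < 65.5 → Pass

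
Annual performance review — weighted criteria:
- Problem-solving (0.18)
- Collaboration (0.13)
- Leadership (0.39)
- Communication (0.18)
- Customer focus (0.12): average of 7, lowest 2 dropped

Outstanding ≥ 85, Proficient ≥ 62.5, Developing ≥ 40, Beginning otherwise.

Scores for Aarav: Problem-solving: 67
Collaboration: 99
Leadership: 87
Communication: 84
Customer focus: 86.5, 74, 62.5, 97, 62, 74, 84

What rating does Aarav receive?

Customer focus: drop 62, 62.5 → average of remaining 5 = 415.5/5 = 83.1
Weighted total:
  Problem-solving 67 × 0.18 = 12.06
  Collaboration 99 × 0.13 = 12.87
  Leadership 87 × 0.39 = 33.93
  Communication 84 × 0.18 = 15.12
  Customer focus 83.1 × 0.12 = 9.972
Sum = 83.952
83.952 is ≥ 62.5 and < 85 → Proficient

Proficient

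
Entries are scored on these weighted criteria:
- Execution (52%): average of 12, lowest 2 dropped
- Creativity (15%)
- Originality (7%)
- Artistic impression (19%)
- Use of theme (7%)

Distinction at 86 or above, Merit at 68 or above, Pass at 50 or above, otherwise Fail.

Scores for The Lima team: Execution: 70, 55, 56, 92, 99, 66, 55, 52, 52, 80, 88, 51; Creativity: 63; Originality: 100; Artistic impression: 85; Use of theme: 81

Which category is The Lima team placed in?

Execution: drop 51, 52 → average of remaining 10 = 713/10 = 71.3
Weighted total:
  Execution 71.3 × 0.52 = 37.076
  Creativity 63 × 0.15 = 9.45
  Originality 100 × 0.07 = 7
  Artistic impression 85 × 0.19 = 16.15
  Use of theme 81 × 0.07 = 5.67
Sum = 75.346
75.346 is ≥ 68 and < 86 → Merit

Merit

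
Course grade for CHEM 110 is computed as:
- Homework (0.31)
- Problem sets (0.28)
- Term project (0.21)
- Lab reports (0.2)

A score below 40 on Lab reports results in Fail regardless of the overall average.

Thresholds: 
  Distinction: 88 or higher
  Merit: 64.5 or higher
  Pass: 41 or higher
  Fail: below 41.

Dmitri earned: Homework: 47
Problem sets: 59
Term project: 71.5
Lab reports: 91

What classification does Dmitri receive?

Lab reports score 91 ≥ 40: minimum met.
Weighted total:
  Homework 47 × 0.31 = 14.57
  Problem sets 59 × 0.28 = 16.52
  Term project 71.5 × 0.21 = 15.015
  Lab reports 91 × 0.2 = 18.2
Sum = 64.305
64.305 is ≥ 41 and < 64.5 → Pass

Pass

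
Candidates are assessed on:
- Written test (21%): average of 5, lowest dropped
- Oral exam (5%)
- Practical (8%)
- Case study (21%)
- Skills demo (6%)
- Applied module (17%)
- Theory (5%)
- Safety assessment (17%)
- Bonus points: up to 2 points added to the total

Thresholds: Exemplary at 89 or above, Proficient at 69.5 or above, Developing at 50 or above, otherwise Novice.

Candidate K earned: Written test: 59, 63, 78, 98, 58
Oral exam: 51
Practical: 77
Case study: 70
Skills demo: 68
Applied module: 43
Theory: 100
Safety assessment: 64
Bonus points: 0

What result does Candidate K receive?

Developing

Written test: drop 58 → average of remaining 4 = 298/4 = 74.5
Weighted total:
  Written test 74.5 × 0.21 = 15.645
  Oral exam 51 × 0.05 = 2.55
  Practical 77 × 0.08 = 6.16
  Case study 70 × 0.21 = 14.7
  Skills demo 68 × 0.06 = 4.08
  Applied module 43 × 0.17 = 7.31
  Theory 100 × 0.05 = 5
  Safety assessment 64 × 0.17 = 10.88
Sum = 66.325
Bonus points: 66.325 + 0 = 66.325
66.325 is ≥ 50 and < 69.5 → Developing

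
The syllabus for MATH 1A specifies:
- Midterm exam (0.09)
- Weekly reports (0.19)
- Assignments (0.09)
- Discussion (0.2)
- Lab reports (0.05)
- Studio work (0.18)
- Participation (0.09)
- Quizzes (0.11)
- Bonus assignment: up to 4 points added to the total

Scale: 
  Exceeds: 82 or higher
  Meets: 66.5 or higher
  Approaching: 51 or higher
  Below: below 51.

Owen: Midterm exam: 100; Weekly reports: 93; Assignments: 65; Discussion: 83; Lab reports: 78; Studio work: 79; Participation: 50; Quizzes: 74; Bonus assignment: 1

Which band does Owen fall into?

Meets

Weighted total:
  Midterm exam 100 × 0.09 = 9
  Weekly reports 93 × 0.19 = 17.67
  Assignments 65 × 0.09 = 5.85
  Discussion 83 × 0.2 = 16.6
  Lab reports 78 × 0.05 = 3.9
  Studio work 79 × 0.18 = 14.22
  Participation 50 × 0.09 = 4.5
  Quizzes 74 × 0.11 = 8.14
Sum = 79.88
Bonus assignment: 79.88 + 1 = 80.88
80.88 is ≥ 66.5 and < 82 → Meets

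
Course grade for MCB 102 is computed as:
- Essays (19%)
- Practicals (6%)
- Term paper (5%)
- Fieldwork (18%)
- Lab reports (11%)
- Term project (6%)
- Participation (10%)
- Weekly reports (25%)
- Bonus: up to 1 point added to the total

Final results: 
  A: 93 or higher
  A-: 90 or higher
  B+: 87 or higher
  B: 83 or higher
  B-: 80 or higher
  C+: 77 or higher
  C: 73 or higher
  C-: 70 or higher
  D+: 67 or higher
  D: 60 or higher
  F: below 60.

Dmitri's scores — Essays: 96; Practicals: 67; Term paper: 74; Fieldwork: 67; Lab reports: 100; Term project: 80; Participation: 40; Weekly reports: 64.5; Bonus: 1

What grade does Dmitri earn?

Weighted total:
  Essays 96 × 0.19 = 18.24
  Practicals 67 × 0.06 = 4.02
  Term paper 74 × 0.05 = 3.7
  Fieldwork 67 × 0.18 = 12.06
  Lab reports 100 × 0.11 = 11
  Term project 80 × 0.06 = 4.8
  Participation 40 × 0.1 = 4
  Weekly reports 64.5 × 0.25 = 16.125
Sum = 73.945
Bonus: 73.945 + 1 = 74.945
74.945 is ≥ 73 and < 77 → C

C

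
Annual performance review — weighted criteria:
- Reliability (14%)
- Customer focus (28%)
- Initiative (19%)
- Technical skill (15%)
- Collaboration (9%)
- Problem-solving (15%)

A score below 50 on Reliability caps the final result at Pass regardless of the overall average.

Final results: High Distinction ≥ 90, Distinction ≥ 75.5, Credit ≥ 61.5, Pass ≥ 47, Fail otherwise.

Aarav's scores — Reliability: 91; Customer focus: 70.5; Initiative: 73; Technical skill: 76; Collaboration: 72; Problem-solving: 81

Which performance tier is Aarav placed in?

Reliability score 91 ≥ 50: minimum met.
Weighted total:
  Reliability 91 × 0.14 = 12.74
  Customer focus 70.5 × 0.28 = 19.74
  Initiative 73 × 0.19 = 13.87
  Technical skill 76 × 0.15 = 11.4
  Collaboration 72 × 0.09 = 6.48
  Problem-solving 81 × 0.15 = 12.15
Sum = 76.38
76.38 is ≥ 75.5 and < 90 → Distinction

Distinction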